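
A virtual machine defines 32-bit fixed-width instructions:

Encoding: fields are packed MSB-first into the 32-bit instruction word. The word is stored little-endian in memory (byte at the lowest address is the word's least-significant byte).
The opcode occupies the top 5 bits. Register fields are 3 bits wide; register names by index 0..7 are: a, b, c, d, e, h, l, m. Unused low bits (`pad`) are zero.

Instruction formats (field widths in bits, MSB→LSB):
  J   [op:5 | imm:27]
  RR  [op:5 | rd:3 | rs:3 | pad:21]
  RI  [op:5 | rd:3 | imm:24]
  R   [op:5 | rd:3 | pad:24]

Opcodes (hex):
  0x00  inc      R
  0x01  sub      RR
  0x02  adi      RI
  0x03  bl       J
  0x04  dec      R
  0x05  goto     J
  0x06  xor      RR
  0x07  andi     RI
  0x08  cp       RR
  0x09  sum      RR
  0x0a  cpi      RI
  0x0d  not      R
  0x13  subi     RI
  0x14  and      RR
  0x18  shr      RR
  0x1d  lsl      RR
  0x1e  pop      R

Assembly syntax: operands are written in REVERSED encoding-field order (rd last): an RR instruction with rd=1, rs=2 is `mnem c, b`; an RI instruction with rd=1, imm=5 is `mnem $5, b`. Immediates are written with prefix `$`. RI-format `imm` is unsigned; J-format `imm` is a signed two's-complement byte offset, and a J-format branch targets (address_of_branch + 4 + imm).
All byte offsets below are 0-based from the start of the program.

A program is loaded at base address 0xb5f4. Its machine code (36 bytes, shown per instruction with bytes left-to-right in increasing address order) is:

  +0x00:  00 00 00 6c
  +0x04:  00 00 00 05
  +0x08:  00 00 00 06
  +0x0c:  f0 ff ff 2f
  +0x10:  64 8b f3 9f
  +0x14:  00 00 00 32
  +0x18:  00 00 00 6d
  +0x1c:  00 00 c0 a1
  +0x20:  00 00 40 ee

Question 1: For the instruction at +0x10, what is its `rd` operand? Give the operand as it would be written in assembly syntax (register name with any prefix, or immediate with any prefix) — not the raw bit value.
@+10  little-endian(64 8b f3 9f) = 0x9ff38b64
  top 5b → 0x13 → subi [RI]
  rd: (w>>24)&0x7=0x7 → m
  imm: (w>>0)&0xffffff=0xf38b64 → $15960932

m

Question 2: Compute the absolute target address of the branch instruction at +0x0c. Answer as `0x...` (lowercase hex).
+0x0c: f0 ff ff 2f ⇒ word 0x2ffffff0 (little)
  top 5b → 0x5 → goto [J]
  [26:0] imm=134217712 (s27→-16) = $-16
  target = base 0xb5f4 + off 0x0c + 4 + imm -16 = 0xb5f4

0xb5f4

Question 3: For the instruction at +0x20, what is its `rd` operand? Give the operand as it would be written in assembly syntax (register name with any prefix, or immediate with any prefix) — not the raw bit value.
l

@+20  little-endian(00 00 40 ee) = 0xee400000
  op=0xee400000>>27=0x1d ⇒ lsl (RR)
  rd@[26:24]=0x6 ⇒ l
  rs@[23:21]=0x2 ⇒ c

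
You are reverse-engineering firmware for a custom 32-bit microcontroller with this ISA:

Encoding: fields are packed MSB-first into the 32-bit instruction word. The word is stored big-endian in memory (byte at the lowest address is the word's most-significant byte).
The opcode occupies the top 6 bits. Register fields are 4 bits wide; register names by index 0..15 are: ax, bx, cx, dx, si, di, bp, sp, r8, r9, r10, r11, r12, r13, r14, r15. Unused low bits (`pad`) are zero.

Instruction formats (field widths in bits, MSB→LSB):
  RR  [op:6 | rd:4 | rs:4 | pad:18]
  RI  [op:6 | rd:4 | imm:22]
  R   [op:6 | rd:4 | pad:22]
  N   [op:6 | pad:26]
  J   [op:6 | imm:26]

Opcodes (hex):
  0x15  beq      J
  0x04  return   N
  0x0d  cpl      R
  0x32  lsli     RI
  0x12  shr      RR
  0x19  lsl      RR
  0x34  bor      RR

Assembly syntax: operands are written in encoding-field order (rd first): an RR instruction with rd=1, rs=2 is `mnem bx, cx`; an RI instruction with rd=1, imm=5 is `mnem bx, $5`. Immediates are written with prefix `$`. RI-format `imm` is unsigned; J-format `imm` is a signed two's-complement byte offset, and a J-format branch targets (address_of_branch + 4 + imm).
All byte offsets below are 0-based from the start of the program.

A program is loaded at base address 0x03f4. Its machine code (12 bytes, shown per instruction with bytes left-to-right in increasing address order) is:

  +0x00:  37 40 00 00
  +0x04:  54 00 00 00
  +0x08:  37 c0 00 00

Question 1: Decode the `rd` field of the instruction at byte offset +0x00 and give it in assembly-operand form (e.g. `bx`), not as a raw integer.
+0x00: 37 40 00 00 ⇒ word 0x37400000 (big)
  top 6b → 0xd → cpl [R]
  [25:22] rd=13 = r13

r13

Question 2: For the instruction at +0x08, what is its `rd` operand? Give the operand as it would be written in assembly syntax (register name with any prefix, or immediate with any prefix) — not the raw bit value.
r15

[08] 37 c0 00 00 → 0x37c00000
  opcode bits[31:26]=0xd: cpl/R
  rd@[25:22]=0xf ⇒ r15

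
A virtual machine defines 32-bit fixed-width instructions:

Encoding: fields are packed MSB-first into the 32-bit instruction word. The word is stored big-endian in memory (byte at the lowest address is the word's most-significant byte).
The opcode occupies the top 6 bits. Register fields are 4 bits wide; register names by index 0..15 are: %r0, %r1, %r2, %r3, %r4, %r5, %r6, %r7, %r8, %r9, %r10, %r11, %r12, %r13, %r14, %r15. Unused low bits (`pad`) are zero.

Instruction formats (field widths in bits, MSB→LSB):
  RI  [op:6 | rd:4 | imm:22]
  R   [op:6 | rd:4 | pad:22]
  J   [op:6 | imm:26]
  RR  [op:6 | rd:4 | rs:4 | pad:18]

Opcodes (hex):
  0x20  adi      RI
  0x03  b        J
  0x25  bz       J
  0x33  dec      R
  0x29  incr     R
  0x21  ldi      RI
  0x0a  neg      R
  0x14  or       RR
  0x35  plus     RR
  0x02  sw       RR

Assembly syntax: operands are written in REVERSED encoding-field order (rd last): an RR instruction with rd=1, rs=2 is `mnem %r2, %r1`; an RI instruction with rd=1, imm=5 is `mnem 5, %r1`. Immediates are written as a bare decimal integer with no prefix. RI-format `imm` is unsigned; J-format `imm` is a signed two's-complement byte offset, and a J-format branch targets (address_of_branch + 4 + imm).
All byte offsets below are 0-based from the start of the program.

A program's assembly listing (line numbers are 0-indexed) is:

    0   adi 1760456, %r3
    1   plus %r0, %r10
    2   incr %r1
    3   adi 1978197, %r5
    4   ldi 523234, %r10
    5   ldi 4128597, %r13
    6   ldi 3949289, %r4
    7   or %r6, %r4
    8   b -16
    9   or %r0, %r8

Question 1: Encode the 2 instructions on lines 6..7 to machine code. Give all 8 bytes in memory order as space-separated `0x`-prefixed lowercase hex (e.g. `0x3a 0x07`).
L6: ldi op=0x21:6|rd=4:4|imm=3949289:22 ⇒ 0x853c42e9 ⇒ big 85 3c 42 e9
L7: or op=0x14:6|rd=4:4|rs=6:4|pad=0:18 ⇒ 0x51180000 ⇒ big 51 18 00 00

0x85 0x3c 0x42 0xe9 0x51 0x18 0x00 0x00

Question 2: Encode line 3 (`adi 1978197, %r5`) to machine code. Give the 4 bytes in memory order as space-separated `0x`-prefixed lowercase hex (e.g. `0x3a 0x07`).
L3: adi op=0x20:6|rd=5:4|imm=1978197:22 ⇒ 0x815e2f55 ⇒ big 81 5e 2f 55

0x81 0x5e 0x2f 0x55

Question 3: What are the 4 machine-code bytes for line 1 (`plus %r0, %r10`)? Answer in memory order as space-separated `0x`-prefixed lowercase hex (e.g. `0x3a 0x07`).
0xd6 0x80 0x00 0x00

1. plus fields op=0x35:6|rd=10:4|rs=0:4|pad=0:18 → word d6800000h → d6 80 00 00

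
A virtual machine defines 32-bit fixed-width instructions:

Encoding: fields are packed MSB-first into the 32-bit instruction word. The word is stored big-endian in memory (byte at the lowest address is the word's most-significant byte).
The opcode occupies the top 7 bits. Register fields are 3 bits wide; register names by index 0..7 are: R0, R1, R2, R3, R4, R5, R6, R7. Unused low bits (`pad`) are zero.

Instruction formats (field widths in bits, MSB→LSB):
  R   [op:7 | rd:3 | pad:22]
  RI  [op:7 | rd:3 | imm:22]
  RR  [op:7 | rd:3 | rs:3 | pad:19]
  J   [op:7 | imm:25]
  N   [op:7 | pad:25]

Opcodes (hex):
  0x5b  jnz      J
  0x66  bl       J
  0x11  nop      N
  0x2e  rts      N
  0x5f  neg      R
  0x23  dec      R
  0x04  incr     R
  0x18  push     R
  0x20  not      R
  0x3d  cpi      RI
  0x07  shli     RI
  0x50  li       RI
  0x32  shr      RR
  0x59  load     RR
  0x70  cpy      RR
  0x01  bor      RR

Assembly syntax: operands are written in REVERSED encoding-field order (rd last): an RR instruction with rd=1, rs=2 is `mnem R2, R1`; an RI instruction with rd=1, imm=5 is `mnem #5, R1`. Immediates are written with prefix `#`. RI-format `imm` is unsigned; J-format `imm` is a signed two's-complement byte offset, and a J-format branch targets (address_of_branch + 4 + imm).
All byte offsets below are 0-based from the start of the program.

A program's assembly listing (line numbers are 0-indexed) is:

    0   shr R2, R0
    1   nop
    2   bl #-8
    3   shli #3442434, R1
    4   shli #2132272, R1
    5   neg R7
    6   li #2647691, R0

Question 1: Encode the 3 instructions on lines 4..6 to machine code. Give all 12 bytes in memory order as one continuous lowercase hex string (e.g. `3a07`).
0e608930bfc00000a028668b

line 4 (shli): pack op=0x7:7|rd=1:3|imm=2132272:22 = 0x0e608930; big→ 0e 60 89 30
line 5 (neg): pack op=0x5f:7|rd=7:3|pad=0:22 = 0xbfc00000; big→ bf c0 00 00
line 6 (li): pack op=0x50:7|rd=0:3|imm=2647691:22 = 0xa028668b; big→ a0 28 66 8b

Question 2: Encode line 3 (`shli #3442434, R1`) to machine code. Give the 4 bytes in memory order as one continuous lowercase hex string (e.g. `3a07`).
L3: shli op=0x7:7|rd=1:3|imm=3442434:22 ⇒ 0x0e748702 ⇒ big 0e 74 87 02

0e748702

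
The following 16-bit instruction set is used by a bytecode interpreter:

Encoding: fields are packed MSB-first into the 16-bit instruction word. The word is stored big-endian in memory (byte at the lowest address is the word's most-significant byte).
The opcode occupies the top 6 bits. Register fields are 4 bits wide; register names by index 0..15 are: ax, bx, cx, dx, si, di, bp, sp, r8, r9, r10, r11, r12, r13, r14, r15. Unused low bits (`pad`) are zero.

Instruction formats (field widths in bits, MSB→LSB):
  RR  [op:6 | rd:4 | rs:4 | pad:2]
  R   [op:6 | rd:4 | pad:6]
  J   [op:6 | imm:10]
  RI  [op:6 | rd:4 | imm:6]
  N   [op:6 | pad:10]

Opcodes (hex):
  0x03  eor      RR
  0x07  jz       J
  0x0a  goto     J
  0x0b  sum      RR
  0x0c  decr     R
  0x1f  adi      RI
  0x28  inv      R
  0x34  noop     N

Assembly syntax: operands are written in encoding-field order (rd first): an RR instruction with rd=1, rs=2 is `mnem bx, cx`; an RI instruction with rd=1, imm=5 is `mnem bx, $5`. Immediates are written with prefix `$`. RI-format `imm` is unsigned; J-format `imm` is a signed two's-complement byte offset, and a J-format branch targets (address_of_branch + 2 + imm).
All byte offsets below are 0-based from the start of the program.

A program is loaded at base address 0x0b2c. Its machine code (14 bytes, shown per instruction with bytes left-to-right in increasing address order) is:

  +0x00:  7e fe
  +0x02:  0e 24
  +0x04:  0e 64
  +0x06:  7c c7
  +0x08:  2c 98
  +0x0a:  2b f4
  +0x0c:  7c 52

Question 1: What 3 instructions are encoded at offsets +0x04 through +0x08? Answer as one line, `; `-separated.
+0x04: 0e 64 ⇒ word 0x0e64 (big)
  opcode bits[15:10]=0x3: eor/RR
  rd@[9:6]=0x9 ⇒ r9
  rs@[5:2]=0x9 ⇒ r9
+0x06: 7c c7 ⇒ word 0x7cc7 (big)
  opcode bits[15:10]=0x1f: adi/RI
  rd@[9:6]=0x3 ⇒ dx
  imm@[5:0]=0x7 ⇒ $7
+0x08: 2c 98 ⇒ word 0x2c98 (big)
  opcode bits[15:10]=0xb: sum/RR
  rd@[9:6]=0x2 ⇒ cx
  rs@[5:2]=0x6 ⇒ bp

eor r9, r9; adi dx, $7; sum cx, bp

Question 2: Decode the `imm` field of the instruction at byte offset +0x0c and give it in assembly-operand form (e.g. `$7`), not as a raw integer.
$18

@+0c  big-endian(7c 52) = 0x7c52
  op=0x7c52>>10=0x1f ⇒ adi (RI)
  rd: (w>>6)&0xf=0x1 → bx
  imm: (w>>0)&0x3f=0x12 → $18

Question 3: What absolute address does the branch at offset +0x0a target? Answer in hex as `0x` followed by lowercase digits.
0x0b2c

off 0x0a: read 2b f4 as big → 0x2bf4
  opcode bits[15:10]=0xa: goto/J
  imm@[9:0]=0x3f4 (s10→-12) ⇒ $-12
  target = base 0x0b2c + off 0x0a + 2 + imm -12 = 0x0b2c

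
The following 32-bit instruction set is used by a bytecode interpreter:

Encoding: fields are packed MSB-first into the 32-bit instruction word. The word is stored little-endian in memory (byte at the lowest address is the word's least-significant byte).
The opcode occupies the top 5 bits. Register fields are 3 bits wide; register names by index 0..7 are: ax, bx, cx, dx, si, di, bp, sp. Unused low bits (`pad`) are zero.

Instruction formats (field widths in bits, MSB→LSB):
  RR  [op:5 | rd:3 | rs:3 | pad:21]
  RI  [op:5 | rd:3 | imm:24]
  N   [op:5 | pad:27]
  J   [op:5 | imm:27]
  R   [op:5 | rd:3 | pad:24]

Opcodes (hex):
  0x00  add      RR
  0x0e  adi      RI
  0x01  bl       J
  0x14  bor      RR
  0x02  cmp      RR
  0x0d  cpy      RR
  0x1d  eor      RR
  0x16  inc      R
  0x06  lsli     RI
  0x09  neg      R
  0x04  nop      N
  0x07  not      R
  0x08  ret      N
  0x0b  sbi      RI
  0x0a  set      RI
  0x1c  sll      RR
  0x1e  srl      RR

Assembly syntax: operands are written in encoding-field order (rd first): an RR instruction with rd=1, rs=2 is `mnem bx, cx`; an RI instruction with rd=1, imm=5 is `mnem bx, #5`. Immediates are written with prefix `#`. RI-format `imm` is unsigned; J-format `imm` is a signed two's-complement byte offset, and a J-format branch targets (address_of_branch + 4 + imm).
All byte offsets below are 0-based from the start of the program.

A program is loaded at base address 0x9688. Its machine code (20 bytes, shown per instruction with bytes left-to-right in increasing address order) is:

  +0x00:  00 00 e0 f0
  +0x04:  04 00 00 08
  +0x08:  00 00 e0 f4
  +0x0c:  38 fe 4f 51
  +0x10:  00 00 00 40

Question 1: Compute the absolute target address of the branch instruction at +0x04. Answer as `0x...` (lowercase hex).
0x9694

[04] 04 00 00 08 → 0x08000004
  op=0x08000004>>27=0x1 ⇒ bl (J)
  imm: (w>>0)&0x7ffffff=0x4 → #4
  target = base 0x9688 + off 0x04 + 4 + imm 4 = 0x9694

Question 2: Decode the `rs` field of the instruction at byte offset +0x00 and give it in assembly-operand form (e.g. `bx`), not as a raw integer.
@+00  little-endian(00 00 e0 f0) = 0xf0e00000
  top 5b → 0x1e → srl [RR]
  rd: (w>>24)&0x7=0x0 → ax
  rs: (w>>21)&0x7=0x7 → sp

sp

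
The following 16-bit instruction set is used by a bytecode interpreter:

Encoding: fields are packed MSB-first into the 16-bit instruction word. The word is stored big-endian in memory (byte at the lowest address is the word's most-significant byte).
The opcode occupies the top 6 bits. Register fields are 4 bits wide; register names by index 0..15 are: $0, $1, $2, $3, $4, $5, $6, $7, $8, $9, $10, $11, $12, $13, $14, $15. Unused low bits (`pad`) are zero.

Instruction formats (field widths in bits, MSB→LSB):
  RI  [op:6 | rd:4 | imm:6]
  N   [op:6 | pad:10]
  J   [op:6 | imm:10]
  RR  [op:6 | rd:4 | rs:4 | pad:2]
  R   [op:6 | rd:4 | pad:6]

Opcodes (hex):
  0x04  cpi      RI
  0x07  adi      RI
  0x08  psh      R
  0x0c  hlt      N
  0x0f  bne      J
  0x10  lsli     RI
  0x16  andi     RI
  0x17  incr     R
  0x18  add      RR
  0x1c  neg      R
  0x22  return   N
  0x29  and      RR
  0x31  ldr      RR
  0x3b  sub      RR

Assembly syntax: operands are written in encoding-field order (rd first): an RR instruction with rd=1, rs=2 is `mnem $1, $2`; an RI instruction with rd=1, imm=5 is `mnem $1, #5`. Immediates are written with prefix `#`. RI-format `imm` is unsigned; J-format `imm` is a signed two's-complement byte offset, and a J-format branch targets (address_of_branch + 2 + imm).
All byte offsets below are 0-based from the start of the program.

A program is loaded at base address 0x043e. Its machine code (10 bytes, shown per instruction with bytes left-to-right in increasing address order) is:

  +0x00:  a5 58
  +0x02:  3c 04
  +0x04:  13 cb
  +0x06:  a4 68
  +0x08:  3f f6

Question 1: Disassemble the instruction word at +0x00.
and $5, $6

[00] a5 58 → 0xa558
  op=0xa558>>10=0x29 ⇒ and (RR)
  [9:6] rd=5 = $5
  [5:2] rs=6 = $6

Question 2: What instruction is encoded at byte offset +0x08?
off 0x08: read 3f f6 as big → 0x3ff6
  top 6b → 0xf → bne [J]
  [9:0] imm=1014 (s10→-10) = #-10

bne #-10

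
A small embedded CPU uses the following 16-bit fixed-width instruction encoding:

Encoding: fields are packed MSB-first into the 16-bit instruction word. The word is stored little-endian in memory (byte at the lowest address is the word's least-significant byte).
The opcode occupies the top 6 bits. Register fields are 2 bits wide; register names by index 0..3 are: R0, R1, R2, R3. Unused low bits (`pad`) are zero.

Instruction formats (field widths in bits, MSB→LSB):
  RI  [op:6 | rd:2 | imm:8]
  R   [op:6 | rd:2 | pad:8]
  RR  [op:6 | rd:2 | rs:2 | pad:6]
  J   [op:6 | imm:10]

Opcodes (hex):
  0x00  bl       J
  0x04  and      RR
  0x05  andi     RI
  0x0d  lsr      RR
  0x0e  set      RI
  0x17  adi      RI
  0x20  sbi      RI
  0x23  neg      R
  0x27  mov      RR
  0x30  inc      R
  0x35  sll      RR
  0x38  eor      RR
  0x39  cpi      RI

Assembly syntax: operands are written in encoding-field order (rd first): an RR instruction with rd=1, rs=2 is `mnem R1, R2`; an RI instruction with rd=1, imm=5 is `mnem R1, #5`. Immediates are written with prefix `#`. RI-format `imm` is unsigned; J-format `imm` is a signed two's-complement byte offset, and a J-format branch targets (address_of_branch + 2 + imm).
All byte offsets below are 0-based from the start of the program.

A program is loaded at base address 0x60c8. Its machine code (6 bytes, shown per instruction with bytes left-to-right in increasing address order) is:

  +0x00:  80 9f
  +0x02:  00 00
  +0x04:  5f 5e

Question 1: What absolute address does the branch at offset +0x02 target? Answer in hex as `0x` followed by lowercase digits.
@+02  little-endian(00 00) = 0x0000
  top 6b → 0x0 → bl [J]
  imm@[9:0]=0x0 ⇒ #0
  target = base 0x60c8 + off 0x02 + 2 + imm 0 = 0x60cc

0x60cc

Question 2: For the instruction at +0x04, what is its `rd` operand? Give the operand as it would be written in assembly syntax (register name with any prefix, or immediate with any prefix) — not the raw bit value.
@+04  little-endian(5f 5e) = 0x5e5f
  opcode bits[15:10]=0x17: adi/RI
  rd: (w>>8)&0x3=0x2 → R2
  imm: (w>>0)&0xff=0x5f → #95

R2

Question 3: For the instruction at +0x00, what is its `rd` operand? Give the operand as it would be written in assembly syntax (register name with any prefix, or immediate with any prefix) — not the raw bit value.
@+00  little-endian(80 9f) = 0x9f80
  op=0x9f80>>10=0x27 ⇒ mov (RR)
  [9:8] rd=3 = R3
  [7:6] rs=2 = R2

R3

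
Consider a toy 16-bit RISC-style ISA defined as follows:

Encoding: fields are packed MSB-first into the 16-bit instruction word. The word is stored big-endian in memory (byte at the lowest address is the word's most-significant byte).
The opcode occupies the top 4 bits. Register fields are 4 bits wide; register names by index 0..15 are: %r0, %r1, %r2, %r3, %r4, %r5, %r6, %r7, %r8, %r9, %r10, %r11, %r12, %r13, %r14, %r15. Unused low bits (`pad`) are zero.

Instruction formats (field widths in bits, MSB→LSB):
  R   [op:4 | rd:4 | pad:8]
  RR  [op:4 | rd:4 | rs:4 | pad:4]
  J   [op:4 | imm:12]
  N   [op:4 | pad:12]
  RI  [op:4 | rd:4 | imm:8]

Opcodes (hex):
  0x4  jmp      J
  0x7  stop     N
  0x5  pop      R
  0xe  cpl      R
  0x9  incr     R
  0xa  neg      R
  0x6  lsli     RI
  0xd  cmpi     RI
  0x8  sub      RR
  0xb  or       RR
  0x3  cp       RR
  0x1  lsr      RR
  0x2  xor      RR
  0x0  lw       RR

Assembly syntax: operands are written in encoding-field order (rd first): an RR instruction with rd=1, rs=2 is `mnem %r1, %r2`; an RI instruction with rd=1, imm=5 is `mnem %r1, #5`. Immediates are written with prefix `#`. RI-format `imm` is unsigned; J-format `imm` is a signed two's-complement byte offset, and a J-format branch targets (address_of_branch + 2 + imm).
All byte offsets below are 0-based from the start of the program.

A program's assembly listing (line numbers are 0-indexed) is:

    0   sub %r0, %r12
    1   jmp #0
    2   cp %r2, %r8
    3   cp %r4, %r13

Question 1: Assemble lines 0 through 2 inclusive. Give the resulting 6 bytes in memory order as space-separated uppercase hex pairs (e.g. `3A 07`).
0. sub fields op=0x8:4|rd=0:4|rs=12:4|pad=0:4 → word 80c0h → 80 c0
1. jmp fields op=0x4:4|imm=0:12 → word 4000h → 40 00
2. cp fields op=0x3:4|rd=2:4|rs=8:4|pad=0:4 → word 3280h → 32 80

80 C0 40 00 32 80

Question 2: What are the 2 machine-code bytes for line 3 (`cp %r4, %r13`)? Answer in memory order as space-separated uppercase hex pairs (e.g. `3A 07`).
L3: cp op=0x3:4|rd=4:4|rs=13:4|pad=0:4 ⇒ 0x34d0 ⇒ big 34 d0

34 D0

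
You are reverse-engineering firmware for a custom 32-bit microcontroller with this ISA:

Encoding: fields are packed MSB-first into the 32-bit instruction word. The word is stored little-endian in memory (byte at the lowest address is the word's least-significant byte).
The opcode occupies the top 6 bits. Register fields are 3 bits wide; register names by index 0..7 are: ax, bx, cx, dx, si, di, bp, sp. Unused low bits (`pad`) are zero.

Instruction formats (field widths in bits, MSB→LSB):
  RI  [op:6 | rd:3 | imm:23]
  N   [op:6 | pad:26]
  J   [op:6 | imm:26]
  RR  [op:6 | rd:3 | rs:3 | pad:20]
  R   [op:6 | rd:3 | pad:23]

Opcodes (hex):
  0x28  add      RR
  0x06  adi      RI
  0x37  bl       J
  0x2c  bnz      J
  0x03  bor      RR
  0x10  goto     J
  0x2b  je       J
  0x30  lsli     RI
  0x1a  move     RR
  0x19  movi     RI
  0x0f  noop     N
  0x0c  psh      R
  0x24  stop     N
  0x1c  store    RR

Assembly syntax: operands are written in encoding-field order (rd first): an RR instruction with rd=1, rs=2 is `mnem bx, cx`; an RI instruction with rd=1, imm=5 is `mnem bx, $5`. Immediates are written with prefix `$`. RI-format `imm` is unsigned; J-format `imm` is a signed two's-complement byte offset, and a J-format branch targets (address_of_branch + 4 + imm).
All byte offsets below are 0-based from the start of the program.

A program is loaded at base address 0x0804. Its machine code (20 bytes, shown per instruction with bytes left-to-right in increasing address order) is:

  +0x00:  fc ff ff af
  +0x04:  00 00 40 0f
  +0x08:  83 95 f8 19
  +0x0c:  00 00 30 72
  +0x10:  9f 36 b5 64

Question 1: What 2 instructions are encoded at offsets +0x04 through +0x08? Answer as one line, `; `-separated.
bor bp, si; adi dx, $7902595

+0x04: 00 00 40 0f ⇒ word 0x0f400000 (little)
  op=0x0f400000>>26=0x3 ⇒ bor (RR)
  rd@[25:23]=0x6 ⇒ bp
  rs@[22:20]=0x4 ⇒ si
+0x08: 83 95 f8 19 ⇒ word 0x19f89583 (little)
  op=0x19f89583>>26=0x6 ⇒ adi (RI)
  rd@[25:23]=0x3 ⇒ dx
  imm@[22:0]=0x789583 ⇒ $7902595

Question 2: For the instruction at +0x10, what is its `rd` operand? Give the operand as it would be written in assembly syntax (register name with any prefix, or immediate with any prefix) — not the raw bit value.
off 0x10: read 9f 36 b5 64 as little → 0x64b5369f
  op=0x64b5369f>>26=0x19 ⇒ movi (RI)
  rd@[25:23]=0x1 ⇒ bx
  imm@[22:0]=0x35369f ⇒ $3487391

bx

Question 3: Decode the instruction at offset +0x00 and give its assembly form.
[00] fc ff ff af → 0xaffffffc
  opcode bits[31:26]=0x2b: je/J
  imm: (w>>0)&0x3ffffff=0x3fffffc (s26→-4) → $-4

je $-4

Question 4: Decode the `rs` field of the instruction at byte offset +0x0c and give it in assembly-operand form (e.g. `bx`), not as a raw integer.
+0x0c: 00 00 30 72 ⇒ word 0x72300000 (little)
  opcode bits[31:26]=0x1c: store/RR
  rd@[25:23]=0x4 ⇒ si
  rs@[22:20]=0x3 ⇒ dx

dx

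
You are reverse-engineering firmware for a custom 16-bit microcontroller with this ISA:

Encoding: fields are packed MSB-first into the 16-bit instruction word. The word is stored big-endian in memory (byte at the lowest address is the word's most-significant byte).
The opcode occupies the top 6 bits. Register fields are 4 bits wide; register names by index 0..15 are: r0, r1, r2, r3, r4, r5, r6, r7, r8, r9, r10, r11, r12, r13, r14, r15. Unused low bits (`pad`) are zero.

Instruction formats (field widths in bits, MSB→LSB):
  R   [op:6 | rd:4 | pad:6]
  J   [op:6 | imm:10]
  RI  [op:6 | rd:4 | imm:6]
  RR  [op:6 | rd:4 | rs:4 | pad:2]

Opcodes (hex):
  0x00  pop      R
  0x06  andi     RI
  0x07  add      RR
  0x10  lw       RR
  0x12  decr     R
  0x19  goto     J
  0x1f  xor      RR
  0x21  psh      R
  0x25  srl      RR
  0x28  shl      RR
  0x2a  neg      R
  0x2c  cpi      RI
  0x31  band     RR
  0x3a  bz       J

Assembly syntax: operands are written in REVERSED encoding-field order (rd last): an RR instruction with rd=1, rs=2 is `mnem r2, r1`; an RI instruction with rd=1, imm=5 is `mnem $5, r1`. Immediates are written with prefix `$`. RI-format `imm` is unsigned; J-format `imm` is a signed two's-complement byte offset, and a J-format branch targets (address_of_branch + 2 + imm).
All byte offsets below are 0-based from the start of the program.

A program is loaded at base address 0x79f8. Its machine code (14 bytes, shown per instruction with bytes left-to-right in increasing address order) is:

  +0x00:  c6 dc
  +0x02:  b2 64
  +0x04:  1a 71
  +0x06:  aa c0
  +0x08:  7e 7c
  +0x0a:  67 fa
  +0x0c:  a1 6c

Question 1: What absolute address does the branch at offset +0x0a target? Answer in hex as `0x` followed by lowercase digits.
0x79fe

@+0a  big-endian(67 fa) = 0x67fa
  top 6b → 0x19 → goto [J]
  imm: (w>>0)&0x3ff=0x3fa (s10→-6) → $-6
  target = base 0x79f8 + off 0x0a + 2 + imm -6 = 0x79fe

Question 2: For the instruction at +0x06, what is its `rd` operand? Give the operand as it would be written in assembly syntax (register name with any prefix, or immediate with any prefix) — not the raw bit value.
@+06  big-endian(aa c0) = 0xaac0
  top 6b → 0x2a → neg [R]
  rd@[9:6]=0xb ⇒ r11

r11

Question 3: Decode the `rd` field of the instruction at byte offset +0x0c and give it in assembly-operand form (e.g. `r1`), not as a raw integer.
+0x0c: a1 6c ⇒ word 0xa16c (big)
  op=0xa16c>>10=0x28 ⇒ shl (RR)
  [9:6] rd=5 = r5
  [5:2] rs=11 = r11

r5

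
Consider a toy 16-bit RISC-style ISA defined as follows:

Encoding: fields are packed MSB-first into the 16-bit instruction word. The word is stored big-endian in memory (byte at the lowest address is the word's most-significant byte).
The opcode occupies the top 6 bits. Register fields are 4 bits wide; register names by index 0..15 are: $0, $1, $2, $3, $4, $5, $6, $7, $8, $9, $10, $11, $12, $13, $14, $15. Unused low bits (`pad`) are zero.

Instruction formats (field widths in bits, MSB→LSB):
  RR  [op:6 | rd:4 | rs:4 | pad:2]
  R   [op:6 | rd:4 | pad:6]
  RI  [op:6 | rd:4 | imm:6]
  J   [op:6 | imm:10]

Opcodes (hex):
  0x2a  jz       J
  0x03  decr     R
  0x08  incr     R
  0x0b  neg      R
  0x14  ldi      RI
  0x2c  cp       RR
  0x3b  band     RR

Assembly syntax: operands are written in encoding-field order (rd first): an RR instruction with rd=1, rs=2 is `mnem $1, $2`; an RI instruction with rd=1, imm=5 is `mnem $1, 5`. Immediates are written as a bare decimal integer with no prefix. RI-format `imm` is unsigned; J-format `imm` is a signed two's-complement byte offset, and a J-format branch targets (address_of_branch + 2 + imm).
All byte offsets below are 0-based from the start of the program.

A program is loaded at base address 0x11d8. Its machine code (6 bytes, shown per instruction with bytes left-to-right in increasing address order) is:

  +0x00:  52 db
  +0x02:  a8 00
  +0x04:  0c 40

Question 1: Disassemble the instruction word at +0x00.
[00] 52 db → 0x52db
  top 6b → 0x14 → ldi [RI]
  rd: (w>>6)&0xf=0xb → $11
  imm: (w>>0)&0x3f=0x1b → 27

ldi $11, 27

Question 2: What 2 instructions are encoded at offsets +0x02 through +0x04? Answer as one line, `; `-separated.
+0x02: a8 00 ⇒ word 0xa800 (big)
  op=0xa800>>10=0x2a ⇒ jz (J)
  imm: (w>>0)&0x3ff=0x0 → 0
+0x04: 0c 40 ⇒ word 0x0c40 (big)
  op=0x0c40>>10=0x3 ⇒ decr (R)
  rd: (w>>6)&0xf=0x1 → $1

jz 0; decr $1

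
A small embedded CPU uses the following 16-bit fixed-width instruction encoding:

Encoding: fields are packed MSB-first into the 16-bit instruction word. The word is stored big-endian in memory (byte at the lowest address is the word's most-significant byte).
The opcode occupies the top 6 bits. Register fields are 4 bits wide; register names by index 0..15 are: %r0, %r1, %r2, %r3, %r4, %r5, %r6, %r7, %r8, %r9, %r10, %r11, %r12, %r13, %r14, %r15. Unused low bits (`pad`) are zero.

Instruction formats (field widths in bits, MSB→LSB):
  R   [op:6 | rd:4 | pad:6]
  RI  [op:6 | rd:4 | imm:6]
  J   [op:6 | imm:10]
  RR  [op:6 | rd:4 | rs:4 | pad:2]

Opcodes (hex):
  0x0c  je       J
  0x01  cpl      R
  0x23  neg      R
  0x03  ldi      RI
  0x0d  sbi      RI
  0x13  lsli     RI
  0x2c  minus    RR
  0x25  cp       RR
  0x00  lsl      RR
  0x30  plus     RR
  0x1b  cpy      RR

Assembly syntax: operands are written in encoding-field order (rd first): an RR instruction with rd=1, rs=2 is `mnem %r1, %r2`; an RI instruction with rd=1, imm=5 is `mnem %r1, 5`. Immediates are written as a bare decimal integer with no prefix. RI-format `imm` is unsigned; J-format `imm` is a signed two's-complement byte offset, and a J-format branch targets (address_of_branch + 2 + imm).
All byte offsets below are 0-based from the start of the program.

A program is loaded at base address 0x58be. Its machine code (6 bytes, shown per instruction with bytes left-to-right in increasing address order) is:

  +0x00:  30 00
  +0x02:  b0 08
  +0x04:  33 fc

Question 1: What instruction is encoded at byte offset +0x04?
@+04  big-endian(33 fc) = 0x33fc
  op=0x33fc>>10=0xc ⇒ je (J)
  [9:0] imm=1020 (s10→-4) = -4

je -4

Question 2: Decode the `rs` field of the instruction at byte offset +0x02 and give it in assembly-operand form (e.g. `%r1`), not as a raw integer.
%r2

+0x02: b0 08 ⇒ word 0xb008 (big)
  top 6b → 0x2c → minus [RR]
  rd: (w>>6)&0xf=0x0 → %r0
  rs: (w>>2)&0xf=0x2 → %r2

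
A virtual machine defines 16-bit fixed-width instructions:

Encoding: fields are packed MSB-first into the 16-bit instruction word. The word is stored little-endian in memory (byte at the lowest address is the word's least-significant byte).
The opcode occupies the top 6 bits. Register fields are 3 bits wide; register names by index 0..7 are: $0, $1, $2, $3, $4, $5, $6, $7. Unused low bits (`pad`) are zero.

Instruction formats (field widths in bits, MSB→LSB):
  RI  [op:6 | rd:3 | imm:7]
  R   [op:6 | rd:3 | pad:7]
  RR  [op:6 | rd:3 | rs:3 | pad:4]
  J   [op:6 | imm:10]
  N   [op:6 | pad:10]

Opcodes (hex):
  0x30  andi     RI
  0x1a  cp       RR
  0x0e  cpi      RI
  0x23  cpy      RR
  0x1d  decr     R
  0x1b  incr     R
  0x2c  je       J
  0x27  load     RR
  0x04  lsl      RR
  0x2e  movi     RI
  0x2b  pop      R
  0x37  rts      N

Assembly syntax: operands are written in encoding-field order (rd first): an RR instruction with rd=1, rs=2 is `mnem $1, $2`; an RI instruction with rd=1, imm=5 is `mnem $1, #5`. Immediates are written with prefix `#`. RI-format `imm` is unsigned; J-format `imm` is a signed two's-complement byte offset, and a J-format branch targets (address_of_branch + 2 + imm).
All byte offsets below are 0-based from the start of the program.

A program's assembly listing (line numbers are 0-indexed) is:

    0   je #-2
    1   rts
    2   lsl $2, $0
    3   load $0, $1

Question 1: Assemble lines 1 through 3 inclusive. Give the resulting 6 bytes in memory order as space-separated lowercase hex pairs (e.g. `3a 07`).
line 1 (rts): pack op=0x37:6|pad=0:10 = 0xdc00; little→ 00 dc
line 2 (lsl): pack op=0x4:6|rd=2:3|rs=0:3|pad=0:4 = 0x1100; little→ 00 11
line 3 (load): pack op=0x27:6|rd=0:3|rs=1:3|pad=0:4 = 0x9c10; little→ 10 9c

00 dc 00 11 10 9c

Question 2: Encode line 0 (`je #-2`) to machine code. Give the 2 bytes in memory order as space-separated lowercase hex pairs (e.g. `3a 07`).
0. je fields op=0x2c:6|imm=-2:10 → word b3feh → fe b3

fe b3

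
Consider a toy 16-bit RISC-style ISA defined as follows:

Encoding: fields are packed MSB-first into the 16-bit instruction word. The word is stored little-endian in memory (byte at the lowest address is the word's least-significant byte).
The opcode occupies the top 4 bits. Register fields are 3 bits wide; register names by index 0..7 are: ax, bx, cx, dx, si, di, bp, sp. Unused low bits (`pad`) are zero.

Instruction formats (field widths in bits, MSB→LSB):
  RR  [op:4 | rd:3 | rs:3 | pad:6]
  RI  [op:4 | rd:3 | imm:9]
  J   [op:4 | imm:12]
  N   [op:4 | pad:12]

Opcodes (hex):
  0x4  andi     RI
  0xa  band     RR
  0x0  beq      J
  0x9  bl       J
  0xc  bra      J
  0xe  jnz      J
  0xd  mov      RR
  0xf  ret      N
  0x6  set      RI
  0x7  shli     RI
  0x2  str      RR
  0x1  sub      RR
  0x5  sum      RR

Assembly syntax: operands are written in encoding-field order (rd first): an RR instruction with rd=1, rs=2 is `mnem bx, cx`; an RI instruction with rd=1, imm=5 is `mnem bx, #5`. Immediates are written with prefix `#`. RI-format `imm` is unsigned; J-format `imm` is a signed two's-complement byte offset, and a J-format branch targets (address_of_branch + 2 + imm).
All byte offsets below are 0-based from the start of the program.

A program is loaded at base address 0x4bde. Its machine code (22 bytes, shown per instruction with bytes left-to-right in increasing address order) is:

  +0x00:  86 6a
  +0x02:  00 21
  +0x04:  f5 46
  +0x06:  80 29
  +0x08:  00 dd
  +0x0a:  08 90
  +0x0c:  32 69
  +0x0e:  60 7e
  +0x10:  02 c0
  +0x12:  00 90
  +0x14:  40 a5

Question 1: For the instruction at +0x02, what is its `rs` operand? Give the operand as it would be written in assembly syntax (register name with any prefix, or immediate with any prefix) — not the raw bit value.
si

[02] 00 21 → 0x2100
  op=0x2100>>12=0x2 ⇒ str (RR)
  [11:9] rd=0 = ax
  [8:6] rs=4 = si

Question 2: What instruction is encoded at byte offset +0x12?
bl #0

@+12  little-endian(00 90) = 0x9000
  opcode bits[15:12]=0x9: bl/J
  [11:0] imm=0 = #0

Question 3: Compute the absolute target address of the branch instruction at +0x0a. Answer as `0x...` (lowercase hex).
@+0a  little-endian(08 90) = 0x9008
  opcode bits[15:12]=0x9: bl/J
  imm: (w>>0)&0xfff=0x8 → #8
  target = base 0x4bde + off 0x0a + 2 + imm 8 = 0x4bf2

0x4bf2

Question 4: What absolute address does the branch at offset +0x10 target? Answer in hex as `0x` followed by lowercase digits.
off 0x10: read 02 c0 as little → 0xc002
  op=0xc002>>12=0xc ⇒ bra (J)
  [11:0] imm=2 = #2
  target = base 0x4bde + off 0x10 + 2 + imm 2 = 0x4bf2

0x4bf2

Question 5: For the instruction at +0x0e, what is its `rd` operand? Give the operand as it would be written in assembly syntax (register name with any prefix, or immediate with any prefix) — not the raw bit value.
sp

[0e] 60 7e → 0x7e60
  opcode bits[15:12]=0x7: shli/RI
  rd@[11:9]=0x7 ⇒ sp
  imm@[8:0]=0x60 ⇒ #96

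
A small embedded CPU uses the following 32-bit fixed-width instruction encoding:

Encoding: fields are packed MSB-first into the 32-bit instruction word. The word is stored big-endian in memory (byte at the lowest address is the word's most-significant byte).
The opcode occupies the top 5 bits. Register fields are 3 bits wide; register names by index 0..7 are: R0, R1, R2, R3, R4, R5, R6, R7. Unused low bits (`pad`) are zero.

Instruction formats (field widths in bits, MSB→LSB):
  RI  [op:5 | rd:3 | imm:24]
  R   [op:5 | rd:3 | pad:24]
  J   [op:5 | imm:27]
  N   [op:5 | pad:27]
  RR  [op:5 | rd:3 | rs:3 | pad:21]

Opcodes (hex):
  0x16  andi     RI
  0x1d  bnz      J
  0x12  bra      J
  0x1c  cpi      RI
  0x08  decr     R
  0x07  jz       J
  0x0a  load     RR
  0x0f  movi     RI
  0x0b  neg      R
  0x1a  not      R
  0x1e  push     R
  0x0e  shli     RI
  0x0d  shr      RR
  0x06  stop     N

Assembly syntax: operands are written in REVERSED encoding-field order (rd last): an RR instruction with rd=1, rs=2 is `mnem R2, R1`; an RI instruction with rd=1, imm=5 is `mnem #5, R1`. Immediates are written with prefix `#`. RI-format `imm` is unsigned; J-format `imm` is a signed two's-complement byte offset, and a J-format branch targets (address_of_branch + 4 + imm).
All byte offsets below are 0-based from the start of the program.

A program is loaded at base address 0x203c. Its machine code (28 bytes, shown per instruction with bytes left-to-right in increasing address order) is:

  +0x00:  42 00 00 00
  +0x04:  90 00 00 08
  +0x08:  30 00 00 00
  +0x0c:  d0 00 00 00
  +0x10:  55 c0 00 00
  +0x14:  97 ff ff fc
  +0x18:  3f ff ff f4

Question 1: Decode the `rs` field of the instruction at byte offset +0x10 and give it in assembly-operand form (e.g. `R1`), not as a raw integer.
R6

off 0x10: read 55 c0 00 00 as big → 0x55c00000
  opcode bits[31:27]=0xa: load/RR
  [26:24] rd=5 = R5
  [23:21] rs=6 = R6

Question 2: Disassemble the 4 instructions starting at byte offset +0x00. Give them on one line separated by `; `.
decr R2; bra #8; stop; not R0

off 0x00: read 42 00 00 00 as big → 0x42000000
  top 5b → 0x8 → decr [R]
  rd: (w>>24)&0x7=0x2 → R2
off 0x04: read 90 00 00 08 as big → 0x90000008
  top 5b → 0x12 → bra [J]
  imm: (w>>0)&0x7ffffff=0x8 → #8
off 0x08: read 30 00 00 00 as big → 0x30000000
  top 5b → 0x6 → stop [N]
off 0x0c: read d0 00 00 00 as big → 0xd0000000
  top 5b → 0x1a → not [R]
  rd: (w>>24)&0x7=0x0 → R0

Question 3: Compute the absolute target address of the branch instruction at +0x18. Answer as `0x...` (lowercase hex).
0x204c

off 0x18: read 3f ff ff f4 as big → 0x3ffffff4
  op=0x3ffffff4>>27=0x7 ⇒ jz (J)
  [26:0] imm=134217716 (s27→-12) = #-12
  target = base 0x203c + off 0x18 + 4 + imm -12 = 0x204c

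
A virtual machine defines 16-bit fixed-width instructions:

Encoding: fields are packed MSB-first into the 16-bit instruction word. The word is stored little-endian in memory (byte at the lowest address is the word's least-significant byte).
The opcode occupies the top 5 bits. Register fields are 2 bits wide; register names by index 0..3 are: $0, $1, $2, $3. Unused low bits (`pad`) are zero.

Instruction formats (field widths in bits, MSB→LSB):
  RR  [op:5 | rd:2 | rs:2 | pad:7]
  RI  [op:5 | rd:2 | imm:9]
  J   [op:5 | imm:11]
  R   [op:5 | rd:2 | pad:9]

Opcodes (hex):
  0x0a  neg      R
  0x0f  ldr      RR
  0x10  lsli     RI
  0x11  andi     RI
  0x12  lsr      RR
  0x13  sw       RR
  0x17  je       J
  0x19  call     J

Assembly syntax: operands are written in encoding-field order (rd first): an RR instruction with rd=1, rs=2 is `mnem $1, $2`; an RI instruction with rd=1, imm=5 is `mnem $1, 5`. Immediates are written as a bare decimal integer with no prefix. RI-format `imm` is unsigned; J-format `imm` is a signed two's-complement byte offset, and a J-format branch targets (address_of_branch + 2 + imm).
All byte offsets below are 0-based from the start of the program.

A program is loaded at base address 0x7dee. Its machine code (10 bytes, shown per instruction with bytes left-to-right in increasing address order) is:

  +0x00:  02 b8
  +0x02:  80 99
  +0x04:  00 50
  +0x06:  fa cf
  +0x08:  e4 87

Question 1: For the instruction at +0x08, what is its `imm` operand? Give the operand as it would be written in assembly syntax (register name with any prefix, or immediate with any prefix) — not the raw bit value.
484

[08] e4 87 → 0x87e4
  op=0x87e4>>11=0x10 ⇒ lsli (RI)
  rd@[10:9]=0x3 ⇒ $3
  imm@[8:0]=0x1e4 ⇒ 484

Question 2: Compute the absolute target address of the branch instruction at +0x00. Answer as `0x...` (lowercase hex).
0x7df2

[00] 02 b8 → 0xb802
  top 5b → 0x17 → je [J]
  imm@[10:0]=0x2 ⇒ 2
  target = base 0x7dee + off 0x00 + 2 + imm 2 = 0x7df2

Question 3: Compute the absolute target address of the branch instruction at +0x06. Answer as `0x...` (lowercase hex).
+0x06: fa cf ⇒ word 0xcffa (little)
  opcode bits[15:11]=0x19: call/J
  [10:0] imm=2042 (s11→-6) = -6
  target = base 0x7dee + off 0x06 + 2 + imm -6 = 0x7df0

0x7df0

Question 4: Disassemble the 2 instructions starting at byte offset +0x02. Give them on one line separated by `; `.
@+02  little-endian(80 99) = 0x9980
  opcode bits[15:11]=0x13: sw/RR
  rd: (w>>9)&0x3=0x0 → $0
  rs: (w>>7)&0x3=0x3 → $3
@+04  little-endian(00 50) = 0x5000
  opcode bits[15:11]=0xa: neg/R
  rd: (w>>9)&0x3=0x0 → $0

sw $0, $3; neg $0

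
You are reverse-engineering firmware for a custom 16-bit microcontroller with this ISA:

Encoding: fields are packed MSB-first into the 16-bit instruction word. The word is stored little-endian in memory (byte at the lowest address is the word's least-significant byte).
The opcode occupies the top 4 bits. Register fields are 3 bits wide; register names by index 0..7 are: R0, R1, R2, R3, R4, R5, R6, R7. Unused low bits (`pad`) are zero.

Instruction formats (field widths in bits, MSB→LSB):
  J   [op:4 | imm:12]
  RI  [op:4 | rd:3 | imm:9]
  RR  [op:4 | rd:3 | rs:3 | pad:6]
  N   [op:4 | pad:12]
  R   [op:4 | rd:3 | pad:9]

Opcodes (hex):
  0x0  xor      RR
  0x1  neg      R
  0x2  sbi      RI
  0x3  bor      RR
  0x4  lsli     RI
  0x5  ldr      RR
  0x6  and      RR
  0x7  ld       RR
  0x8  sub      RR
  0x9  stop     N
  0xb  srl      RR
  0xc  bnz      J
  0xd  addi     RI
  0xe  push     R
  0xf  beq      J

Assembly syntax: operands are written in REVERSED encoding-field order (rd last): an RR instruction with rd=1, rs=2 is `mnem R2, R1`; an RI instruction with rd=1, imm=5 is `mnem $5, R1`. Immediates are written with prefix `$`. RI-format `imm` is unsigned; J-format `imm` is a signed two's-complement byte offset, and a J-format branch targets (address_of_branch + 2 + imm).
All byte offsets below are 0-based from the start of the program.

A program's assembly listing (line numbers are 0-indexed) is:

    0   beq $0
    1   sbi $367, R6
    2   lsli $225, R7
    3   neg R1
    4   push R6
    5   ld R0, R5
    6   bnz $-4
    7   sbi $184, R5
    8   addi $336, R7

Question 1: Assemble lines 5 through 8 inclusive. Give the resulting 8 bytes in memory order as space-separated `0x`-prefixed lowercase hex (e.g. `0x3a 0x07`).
L5: ld op=0x7:4|rd=5:3|rs=0:3|pad=0:6 ⇒ 0x7a00 ⇒ little 00 7a
L6: bnz op=0xc:4|imm=-4:12 ⇒ 0xcffc ⇒ little fc cf
L7: sbi op=0x2:4|rd=5:3|imm=184:9 ⇒ 0x2ab8 ⇒ little b8 2a
L8: addi op=0xd:4|rd=7:3|imm=336:9 ⇒ 0xdf50 ⇒ little 50 df

0x00 0x7a 0xfc 0xcf 0xb8 0x2a 0x50 0xdf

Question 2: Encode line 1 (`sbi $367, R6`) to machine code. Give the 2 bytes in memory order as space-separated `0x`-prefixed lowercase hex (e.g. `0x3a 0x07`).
0x6f 0x2d

1. sbi fields op=0x2:4|rd=6:3|imm=367:9 → word 2d6fh → 6f 2d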